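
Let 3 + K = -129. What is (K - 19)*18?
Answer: -2718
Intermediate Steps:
K = -132 (K = -3 - 129 = -132)
(K - 19)*18 = (-132 - 19)*18 = -151*18 = -2718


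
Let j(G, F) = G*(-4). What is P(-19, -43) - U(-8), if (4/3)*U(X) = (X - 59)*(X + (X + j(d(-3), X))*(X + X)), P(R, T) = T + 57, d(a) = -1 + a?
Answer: -6820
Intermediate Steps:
j(G, F) = -4*G
P(R, T) = 57 + T
U(X) = 3*(-59 + X)*(X + 2*X*(16 + X))/4 (U(X) = 3*((X - 59)*(X + (X - 4*(-1 - 3))*(X + X)))/4 = 3*((-59 + X)*(X + (X - 4*(-4))*(2*X)))/4 = 3*((-59 + X)*(X + (X + 16)*(2*X)))/4 = 3*((-59 + X)*(X + (16 + X)*(2*X)))/4 = 3*((-59 + X)*(X + 2*X*(16 + X)))/4 = 3*(-59 + X)*(X + 2*X*(16 + X))/4)
P(-19, -43) - U(-8) = (57 - 43) - 3*(-8)*(-1947 - 85*(-8) + 2*(-8)²)/4 = 14 - 3*(-8)*(-1947 + 680 + 2*64)/4 = 14 - 3*(-8)*(-1947 + 680 + 128)/4 = 14 - 3*(-8)*(-1139)/4 = 14 - 1*6834 = 14 - 6834 = -6820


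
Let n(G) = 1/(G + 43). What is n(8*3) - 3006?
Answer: -201401/67 ≈ -3006.0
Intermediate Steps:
n(G) = 1/(43 + G)
n(8*3) - 3006 = 1/(43 + 8*3) - 3006 = 1/(43 + 24) - 3006 = 1/67 - 3006 = -201401/67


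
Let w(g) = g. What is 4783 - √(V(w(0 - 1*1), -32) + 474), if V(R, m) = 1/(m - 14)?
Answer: 4783 - √1002938/46 ≈ 4761.2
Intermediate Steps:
V(R, m) = 1/(-14 + m)
4783 - √(V(w(0 - 1*1), -32) + 474) = 4783 - √(1/(-14 - 32) + 474) = 4783 - √(1/(-46) + 474) = 4783 - √(-1/46 + 474) = 4783 - √(21803/46) = 4783 - √1002938/46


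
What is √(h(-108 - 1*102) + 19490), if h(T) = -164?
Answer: √19326 ≈ 139.02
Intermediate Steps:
√(h(-108 - 1*102) + 19490) = √(-164 + 19490) = √19326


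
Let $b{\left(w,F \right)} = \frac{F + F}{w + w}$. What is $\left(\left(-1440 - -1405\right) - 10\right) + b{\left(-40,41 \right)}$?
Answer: $- \frac{1841}{40} \approx -46.025$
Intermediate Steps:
$b{\left(w,F \right)} = \frac{F}{w}$ ($b{\left(w,F \right)} = \frac{2 F}{2 w} = 2 F \frac{1}{2 w} = \frac{F}{w}$)
$\left(\left(-1440 - -1405\right) - 10\right) + b{\left(-40,41 \right)} = \left(\left(-1440 - -1405\right) - 10\right) + \frac{41}{-40} = \left(\left(-1440 + 1405\right) - 10\right) + 41 \left(- \frac{1}{40}\right) = \left(-35 - 10\right) - \frac{41}{40} = -45 - \frac{41}{40} = - \frac{1841}{40}$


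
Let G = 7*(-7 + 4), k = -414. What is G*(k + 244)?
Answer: 3570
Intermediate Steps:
G = -21 (G = 7*(-3) = -21)
G*(k + 244) = -21*(-414 + 244) = -21*(-170) = 3570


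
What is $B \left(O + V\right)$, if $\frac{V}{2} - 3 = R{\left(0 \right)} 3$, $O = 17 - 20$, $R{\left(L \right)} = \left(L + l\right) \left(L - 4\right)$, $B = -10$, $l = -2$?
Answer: $-510$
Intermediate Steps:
$R{\left(L \right)} = \left(-4 + L\right) \left(-2 + L\right)$ ($R{\left(L \right)} = \left(L - 2\right) \left(L - 4\right) = \left(-2 + L\right) \left(-4 + L\right) = \left(-4 + L\right) \left(-2 + L\right)$)
$O = -3$ ($O = 17 - 20 = -3$)
$V = 54$ ($V = 6 + 2 \left(8 + 0^{2} - 0\right) 3 = 6 + 2 \left(8 + 0 + 0\right) 3 = 6 + 2 \cdot 8 \cdot 3 = 6 + 2 \cdot 24 = 6 + 48 = 54$)
$B \left(O + V\right) = - 10 \left(-3 + 54\right) = \left(-10\right) 51 = -510$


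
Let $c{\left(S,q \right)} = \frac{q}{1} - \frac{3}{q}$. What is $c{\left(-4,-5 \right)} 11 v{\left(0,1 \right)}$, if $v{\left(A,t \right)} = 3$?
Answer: $- \frac{726}{5} \approx -145.2$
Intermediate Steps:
$c{\left(S,q \right)} = q - \frac{3}{q}$ ($c{\left(S,q \right)} = q 1 - \frac{3}{q} = q - \frac{3}{q}$)
$c{\left(-4,-5 \right)} 11 v{\left(0,1 \right)} = \left(-5 - \frac{3}{-5}\right) 11 \cdot 3 = \left(-5 - - \frac{3}{5}\right) 11 \cdot 3 = \left(-5 + \frac{3}{5}\right) 11 \cdot 3 = \left(- \frac{22}{5}\right) 11 \cdot 3 = \left(- \frac{242}{5}\right) 3 = - \frac{726}{5}$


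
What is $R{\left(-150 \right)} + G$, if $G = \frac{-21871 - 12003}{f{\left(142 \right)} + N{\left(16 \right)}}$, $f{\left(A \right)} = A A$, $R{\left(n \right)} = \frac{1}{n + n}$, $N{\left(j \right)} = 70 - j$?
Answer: $- \frac{5091209}{3032700} \approx -1.6788$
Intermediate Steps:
$R{\left(n \right)} = \frac{1}{2 n}$
$f{\left(A \right)} = A^{2}$
$G = - \frac{16937}{10109}$ ($G = \frac{-21871 - 12003}{142^{2} + \left(70 - 16\right)} = - \frac{33874}{20164 + \left(70 - 16\right)} = - \frac{33874}{20164 + 54} = - \frac{33874}{20218} = \left(-33874\right) \frac{1}{20218} = - \frac{16937}{10109} \approx -1.6754$)
$R{\left(-150 \right)} + G = \frac{1}{2 \left(-150\right)} - \frac{16937}{10109} = \frac{1}{2} \left(- \frac{1}{150}\right) - \frac{16937}{10109} = - \frac{1}{300} - \frac{16937}{10109} = - \frac{5091209}{3032700}$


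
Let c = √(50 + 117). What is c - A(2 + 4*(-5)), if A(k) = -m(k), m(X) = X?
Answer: -18 + √167 ≈ -5.0771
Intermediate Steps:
A(k) = -k
c = √167 ≈ 12.923
c - A(2 + 4*(-5)) = √167 - (-1)*(2 + 4*(-5)) = √167 - (-1)*(2 - 20) = √167 - (-1)*(-18) = √167 - 1*18 = √167 - 18 = -18 + √167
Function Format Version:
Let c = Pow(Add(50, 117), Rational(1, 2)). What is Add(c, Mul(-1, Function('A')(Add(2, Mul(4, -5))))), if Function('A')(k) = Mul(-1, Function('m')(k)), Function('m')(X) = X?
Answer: Add(-18, Pow(167, Rational(1, 2))) ≈ -5.0771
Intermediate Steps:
Function('A')(k) = Mul(-1, k)
c = Pow(167, Rational(1, 2)) ≈ 12.923
Add(c, Mul(-1, Function('A')(Add(2, Mul(4, -5))))) = Add(Pow(167, Rational(1, 2)), Mul(-1, Mul(-1, Add(2, Mul(4, -5))))) = Add(Pow(167, Rational(1, 2)), Mul(-1, Mul(-1, Add(2, -20)))) = Add(Pow(167, Rational(1, 2)), Mul(-1, Mul(-1, -18))) = Add(Pow(167, Rational(1, 2)), Mul(-1, 18)) = Add(Pow(167, Rational(1, 2)), -18) = Add(-18, Pow(167, Rational(1, 2)))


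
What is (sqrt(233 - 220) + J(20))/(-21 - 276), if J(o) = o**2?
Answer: -400/297 - sqrt(13)/297 ≈ -1.3589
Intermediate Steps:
(sqrt(233 - 220) + J(20))/(-21 - 276) = (sqrt(233 - 220) + 20**2)/(-21 - 276) = (sqrt(13) + 400)/(-297) = (400 + sqrt(13))*(-1/297) = -400/297 - sqrt(13)/297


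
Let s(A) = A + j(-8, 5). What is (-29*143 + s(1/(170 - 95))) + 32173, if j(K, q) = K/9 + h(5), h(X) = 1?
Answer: 6305878/225 ≈ 28026.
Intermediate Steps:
j(K, q) = 1 + K/9 (j(K, q) = K/9 + 1 = 1 + K/9)
s(A) = 1/9 + A (s(A) = A + (1 + (1/9)*(-8)) = A + (1 - 8/9) = A + 1/9 = 1/9 + A)
(-29*143 + s(1/(170 - 95))) + 32173 = (-29*143 + (1/9 + 1/(170 - 95))) + 32173 = (-4147 + (1/9 + 1/75)) + 32173 = (-4147 + 28/225) + 32173 = -933047/225 + 32173 = 6305878/225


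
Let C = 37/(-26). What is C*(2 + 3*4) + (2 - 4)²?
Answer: -207/13 ≈ -15.923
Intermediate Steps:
C = -37/26 (C = 37*(-1/26) = -37/26 ≈ -1.4231)
C*(2 + 3*4) + (2 - 4)² = -37*(2 + 3*4)/26 + (2 - 4)² = -37*(2 + 12)/26 + (-2)² = -37/26*14 + 4 = -259/13 + 4 = -207/13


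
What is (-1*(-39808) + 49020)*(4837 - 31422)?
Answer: -2361492380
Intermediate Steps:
(-1*(-39808) + 49020)*(4837 - 31422) = (39808 + 49020)*(-26585) = 88828*(-26585) = -2361492380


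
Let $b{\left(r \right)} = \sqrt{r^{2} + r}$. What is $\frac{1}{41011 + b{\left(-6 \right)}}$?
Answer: $\frac{41011}{1681902091} - \frac{\sqrt{30}}{1681902091} \approx 2.438 \cdot 10^{-5}$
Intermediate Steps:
$b{\left(r \right)} = \sqrt{r + r^{2}}$
$\frac{1}{41011 + b{\left(-6 \right)}} = \frac{1}{41011 + \sqrt{- 6 \left(1 - 6\right)}} = \frac{1}{41011 + \sqrt{\left(-6\right) \left(-5\right)}} = \frac{1}{41011 + \sqrt{30}}$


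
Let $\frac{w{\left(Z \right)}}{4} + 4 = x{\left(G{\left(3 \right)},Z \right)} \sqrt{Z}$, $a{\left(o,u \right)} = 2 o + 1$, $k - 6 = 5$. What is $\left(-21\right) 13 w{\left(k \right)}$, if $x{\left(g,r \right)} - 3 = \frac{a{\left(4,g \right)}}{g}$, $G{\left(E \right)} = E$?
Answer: $4368 - 6552 \sqrt{11} \approx -17363.0$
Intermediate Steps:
$k = 11$ ($k = 6 + 5 = 11$)
$a{\left(o,u \right)} = 1 + 2 o$
$x{\left(g,r \right)} = 3 + \frac{9}{g}$ ($x{\left(g,r \right)} = 3 + \frac{1 + 2 \cdot 4}{g} = 3 + \frac{1 + 8}{g} = 3 + \frac{9}{g}$)
$w{\left(Z \right)} = -16 + 24 \sqrt{Z}$ ($w{\left(Z \right)} = -16 + 4 \left(3 + \frac{9}{3}\right) \sqrt{Z} = -16 + 4 \left(3 + 9 \cdot \frac{1}{3}\right) \sqrt{Z} = -16 + 4 \left(3 + 3\right) \sqrt{Z} = -16 + 4 \cdot 6 \sqrt{Z} = -16 + 24 \sqrt{Z}$)
$\left(-21\right) 13 w{\left(k \right)} = \left(-21\right) 13 \left(-16 + 24 \sqrt{11}\right) = - 273 \left(-16 + 24 \sqrt{11}\right) = 4368 - 6552 \sqrt{11}$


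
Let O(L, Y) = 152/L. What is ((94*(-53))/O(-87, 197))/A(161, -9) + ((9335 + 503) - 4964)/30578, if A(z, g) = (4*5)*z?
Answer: 3909768853/3741524080 ≈ 1.0450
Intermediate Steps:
A(z, g) = 20*z
((94*(-53))/O(-87, 197))/A(161, -9) + ((9335 + 503) - 4964)/30578 = ((94*(-53))/((152/(-87))))/((20*161)) + ((9335 + 503) - 4964)/30578 = -4982/(152*(-1/87))/3220 + (9838 - 4964)*(1/30578) = -4982/(-152/87)*(1/3220) + 4874*(1/30578) = -4982*(-87/152)*(1/3220) + 2437/15289 = (216717/76)*(1/3220) + 2437/15289 = 216717/244720 + 2437/15289 = 3909768853/3741524080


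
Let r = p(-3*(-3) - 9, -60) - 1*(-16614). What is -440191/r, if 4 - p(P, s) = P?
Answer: -440191/16618 ≈ -26.489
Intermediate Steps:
p(P, s) = 4 - P
r = 16618 (r = (4 - (-3*(-3) - 9)) - 1*(-16614) = (4 - (9 - 9)) + 16614 = (4 - 1*0) + 16614 = (4 + 0) + 16614 = 4 + 16614 = 16618)
-440191/r = -440191/16618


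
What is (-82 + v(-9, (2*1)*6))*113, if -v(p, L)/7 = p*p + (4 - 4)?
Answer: -73337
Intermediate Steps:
v(p, L) = -7*p² (v(p, L) = -7*(p*p + (4 - 4)) = -7*(p² + 0) = -7*p²)
(-82 + v(-9, (2*1)*6))*113 = (-82 - 7*(-9)²)*113 = (-82 - 7*81)*113 = (-82 - 567)*113 = -649*113 = -73337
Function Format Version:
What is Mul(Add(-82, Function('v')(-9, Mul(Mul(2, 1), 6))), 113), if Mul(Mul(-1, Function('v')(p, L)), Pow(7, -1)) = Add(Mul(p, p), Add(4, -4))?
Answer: -73337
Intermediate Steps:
Function('v')(p, L) = Mul(-7, Pow(p, 2)) (Function('v')(p, L) = Mul(-7, Add(Mul(p, p), Add(4, -4))) = Mul(-7, Add(Pow(p, 2), 0)) = Mul(-7, Pow(p, 2)))
Mul(Add(-82, Function('v')(-9, Mul(Mul(2, 1), 6))), 113) = Mul(Add(-82, Mul(-7, Pow(-9, 2))), 113) = Mul(Add(-82, Mul(-7, 81)), 113) = Mul(Add(-82, -567), 113) = Mul(-649, 113) = -73337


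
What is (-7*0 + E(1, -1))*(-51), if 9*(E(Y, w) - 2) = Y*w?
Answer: -289/3 ≈ -96.333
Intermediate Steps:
E(Y, w) = 2 + Y*w/9 (E(Y, w) = 2 + (Y*w)/9 = 2 + Y*w/9)
(-7*0 + E(1, -1))*(-51) = (-7*0 + (2 + (1/9)*1*(-1)))*(-51) = (0 + (2 - 1/9))*(-51) = (0 + 17/9)*(-51) = (17/9)*(-51) = -289/3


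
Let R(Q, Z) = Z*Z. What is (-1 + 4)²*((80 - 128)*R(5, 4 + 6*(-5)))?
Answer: -292032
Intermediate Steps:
R(Q, Z) = Z²
(-1 + 4)²*((80 - 128)*R(5, 4 + 6*(-5))) = (-1 + 4)²*((80 - 128)*(4 + 6*(-5))²) = 3²*(-48*(4 - 30)²) = 9*(-48*(-26)²) = 9*(-48*676) = 9*(-32448) = -292032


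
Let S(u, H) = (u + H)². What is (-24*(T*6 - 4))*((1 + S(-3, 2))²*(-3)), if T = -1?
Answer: -2880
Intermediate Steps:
S(u, H) = (H + u)²
(-24*(T*6 - 4))*((1 + S(-3, 2))²*(-3)) = (-24*(-1*6 - 4))*((1 + (2 - 3)²)²*(-3)) = (-24*(-6 - 4))*((1 + (-1)²)²*(-3)) = (-24*(-10))*((1 + 1)²*(-3)) = 240*(2²*(-3)) = 240*(4*(-3)) = 240*(-12) = -2880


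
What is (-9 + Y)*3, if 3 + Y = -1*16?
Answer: -84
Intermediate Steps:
Y = -19 (Y = -3 - 1*16 = -3 - 16 = -19)
(-9 + Y)*3 = (-9 - 19)*3 = -28*3 = -84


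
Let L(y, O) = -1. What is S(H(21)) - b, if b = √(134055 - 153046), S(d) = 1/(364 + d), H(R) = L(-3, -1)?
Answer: 1/363 - I*√18991 ≈ 0.0027548 - 137.81*I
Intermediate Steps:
H(R) = -1
b = I*√18991 (b = √(-18991) = I*√18991 ≈ 137.81*I)
S(H(21)) - b = 1/(364 - 1) - I*√18991 = 1/363 - I*√18991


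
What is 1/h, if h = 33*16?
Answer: 1/528 ≈ 0.0018939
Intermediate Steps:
h = 528
1/h = 1/528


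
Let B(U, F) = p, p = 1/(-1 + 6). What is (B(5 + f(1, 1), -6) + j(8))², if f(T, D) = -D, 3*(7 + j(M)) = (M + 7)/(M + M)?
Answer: 269361/6400 ≈ 42.088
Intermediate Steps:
j(M) = -7 + (7 + M)/(6*M) (j(M) = -7 + ((M + 7)/(M + M))/3 = -7 + ((7 + M)/((2*M)))/3 = -7 + ((7 + M)*(1/(2*M)))/3 = -7 + ((7 + M)/(2*M))/3 = -7 + (7 + M)/(6*M))
p = ⅕ (p = 1/5 = ⅕ ≈ 0.20000)
B(U, F) = ⅕
(B(5 + f(1, 1), -6) + j(8))² = (⅕ + (⅙)*(7 - 41*8)/8)² = (⅕ + (⅙)*(⅛)*(7 - 328))² = (⅕ + (⅙)*(⅛)*(-321))² = (⅕ - 107/16)² = (-519/80)² = 269361/6400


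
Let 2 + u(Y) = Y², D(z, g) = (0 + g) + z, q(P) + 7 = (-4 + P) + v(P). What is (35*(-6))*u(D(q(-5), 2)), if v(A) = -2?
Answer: -53340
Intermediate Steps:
q(P) = -13 + P (q(P) = -7 + ((-4 + P) - 2) = -7 + (-6 + P) = -13 + P)
D(z, g) = g + z
u(Y) = -2 + Y²
(35*(-6))*u(D(q(-5), 2)) = (35*(-6))*(-2 + (2 + (-13 - 5))²) = -210*(-2 + (2 - 18)²) = -210*(-2 + (-16)²) = -210*(-2 + 256) = -210*254 = -53340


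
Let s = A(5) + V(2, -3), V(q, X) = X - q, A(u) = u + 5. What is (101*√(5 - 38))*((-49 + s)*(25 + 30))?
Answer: -244420*I*√33 ≈ -1.4041e+6*I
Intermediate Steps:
A(u) = 5 + u
s = 5 (s = (5 + 5) + (-3 - 1*2) = 10 + (-3 - 2) = 10 - 5 = 5)
(101*√(5 - 38))*((-49 + s)*(25 + 30)) = (101*√(5 - 38))*((-49 + 5)*(25 + 30)) = (101*√(-33))*(-44*55) = (101*(I*√33))*(-2420) = (101*I*√33)*(-2420) = -244420*I*√33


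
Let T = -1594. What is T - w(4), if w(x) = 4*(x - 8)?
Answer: -1578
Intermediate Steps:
w(x) = -32 + 4*x (w(x) = 4*(-8 + x) = -32 + 4*x)
T - w(4) = -1594 - (-32 + 4*4) = -1594 - (-32 + 16) = -1594 - 1*(-16) = -1594 + 16 = -1578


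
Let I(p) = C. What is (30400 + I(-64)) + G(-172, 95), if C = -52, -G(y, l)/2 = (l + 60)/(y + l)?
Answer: 2337106/77 ≈ 30352.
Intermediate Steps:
G(y, l) = -2*(60 + l)/(l + y) (G(y, l) = -2*(l + 60)/(y + l) = -2*(60 + l)/(l + y))
I(p) = -52
(30400 + I(-64)) + G(-172, 95) = (30400 - 52) + 2*(-60 - 1*95)/(95 - 172) = 30348 + 2*(-60 - 95)/(-77) = 30348 + 2*(-1/77)*(-155) = 30348 + 310/77 = 2337106/77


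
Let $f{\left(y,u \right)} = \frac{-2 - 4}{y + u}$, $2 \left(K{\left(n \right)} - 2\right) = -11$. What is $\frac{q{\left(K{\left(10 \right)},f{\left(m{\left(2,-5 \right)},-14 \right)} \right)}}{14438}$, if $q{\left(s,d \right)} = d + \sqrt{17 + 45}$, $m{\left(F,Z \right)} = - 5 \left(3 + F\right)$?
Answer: $\frac{1}{93847} + \frac{\sqrt{62}}{14438} \approx 0.00055602$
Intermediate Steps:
$m{\left(F,Z \right)} = -15 - 5 F$
$K{\left(n \right)} = - \frac{7}{2}$ ($K{\left(n \right)} = 2 + \frac{1}{2} \left(-11\right) = 2 - \frac{11}{2} = - \frac{7}{2}$)
$f{\left(y,u \right)} = - \frac{6}{u + y}$
$q{\left(s,d \right)} = d + \sqrt{62}$
$\frac{q{\left(K{\left(10 \right)},f{\left(m{\left(2,-5 \right)},-14 \right)} \right)}}{14438} = \frac{- \frac{6}{-14 - 25} + \sqrt{62}}{14438} = \left(- \frac{6}{-14 - 25} + \sqrt{62}\right) \frac{1}{14438} = \left(- \frac{6}{-39} + \sqrt{62}\right) \frac{1}{14438} = \left(\left(-6\right) \left(- \frac{1}{39}\right) + \sqrt{62}\right) \frac{1}{14438} = \left(\frac{2}{13} + \sqrt{62}\right) \frac{1}{14438} = \frac{1}{93847} + \frac{\sqrt{62}}{14438}$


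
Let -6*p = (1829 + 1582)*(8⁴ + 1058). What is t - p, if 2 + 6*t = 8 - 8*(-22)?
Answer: 8790238/3 ≈ 2.9301e+6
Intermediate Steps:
p = -2930049 (p = -(1829 + 1582)*(8⁴ + 1058)/6 = -1137*(4096 + 1058)/2 = -1137*5154/2 = -⅙*17580294 = -2930049)
t = 91/3 (t = -⅓ + (8 - 8*(-22))/6 = -⅓ + (8 + 176)/6 = -⅓ + (⅙)*184 = -⅓ + 92/3 = 91/3 ≈ 30.333)
t - p = 91/3 - 1*(-2930049) = 91/3 + 2930049 = 8790238/3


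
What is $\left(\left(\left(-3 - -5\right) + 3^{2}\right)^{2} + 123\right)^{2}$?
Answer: $59536$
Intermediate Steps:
$\left(\left(\left(-3 - -5\right) + 3^{2}\right)^{2} + 123\right)^{2} = \left(\left(\left(-3 + 5\right) + 9\right)^{2} + 123\right)^{2} = \left(\left(2 + 9\right)^{2} + 123\right)^{2} = \left(11^{2} + 123\right)^{2} = \left(121 + 123\right)^{2} = 244^{2} = 59536$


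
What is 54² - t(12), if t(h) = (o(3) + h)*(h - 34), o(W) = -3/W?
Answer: 3158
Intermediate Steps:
t(h) = (-1 + h)*(-34 + h) (t(h) = (-3/3 + h)*(h - 34) = (-3*⅓ + h)*(-34 + h) = (-1 + h)*(-34 + h))
54² - t(12) = 54² - (34 + 12² - 35*12) = 2916 - (34 + 144 - 420) = 2916 - 1*(-242) = 2916 + 242 = 3158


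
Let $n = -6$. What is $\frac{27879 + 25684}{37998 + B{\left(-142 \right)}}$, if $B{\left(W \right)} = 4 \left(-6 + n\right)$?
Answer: $\frac{53563}{37950} \approx 1.4114$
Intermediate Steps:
$B{\left(W \right)} = -48$ ($B{\left(W \right)} = 4 \left(-6 - 6\right) = 4 \left(-12\right) = -48$)
$\frac{27879 + 25684}{37998 + B{\left(-142 \right)}} = \frac{27879 + 25684}{37998 - 48} = \frac{53563}{37950}$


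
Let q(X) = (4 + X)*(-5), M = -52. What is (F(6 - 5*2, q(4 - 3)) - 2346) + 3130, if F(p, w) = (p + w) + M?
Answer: 703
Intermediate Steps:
q(X) = -20 - 5*X
F(p, w) = -52 + p + w (F(p, w) = (p + w) - 52 = -52 + p + w)
(F(6 - 5*2, q(4 - 3)) - 2346) + 3130 = ((-52 + (6 - 5*2) + (-20 - 5*(4 - 3))) - 2346) + 3130 = ((-52 + (6 - 10) + (-20 - 5*1)) - 2346) + 3130 = ((-52 - 4 + (-20 - 5)) - 2346) + 3130 = ((-52 - 4 - 25) - 2346) + 3130 = (-81 - 2346) + 3130 = -2427 + 3130 = 703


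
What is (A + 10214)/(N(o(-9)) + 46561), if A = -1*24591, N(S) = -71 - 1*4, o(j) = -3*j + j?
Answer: -1307/4226 ≈ -0.30928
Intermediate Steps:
o(j) = -2*j
N(S) = -75 (N(S) = -71 - 4 = -75)
A = -24591
(A + 10214)/(N(o(-9)) + 46561) = (-24591 + 10214)/(-75 + 46561) = -14377/46486 = -14377*1/46486 = -1307/4226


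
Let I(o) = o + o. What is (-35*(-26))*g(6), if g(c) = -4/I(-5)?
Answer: 364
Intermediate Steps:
I(o) = 2*o
g(c) = ⅖ (g(c) = -4/(2*(-5)) = -4/(-10) = -4*(-⅒) = ⅖)
(-35*(-26))*g(6) = -35*(-26)*(⅖) = 910*(⅖) = 364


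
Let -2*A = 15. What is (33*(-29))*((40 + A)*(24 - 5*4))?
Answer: -124410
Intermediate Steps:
A = -15/2 (A = -½*15 = -15/2 ≈ -7.5000)
(33*(-29))*((40 + A)*(24 - 5*4)) = (33*(-29))*((40 - 15/2)*(24 - 5*4)) = -62205*(24 - 20)/2 = -62205*4/2 = -957*130 = -124410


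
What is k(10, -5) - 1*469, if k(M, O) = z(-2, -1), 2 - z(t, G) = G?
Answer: -466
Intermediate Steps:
z(t, G) = 2 - G
k(M, O) = 3 (k(M, O) = 2 - 1*(-1) = 2 + 1 = 3)
k(10, -5) - 1*469 = 3 - 1*469 = 3 - 469 = -466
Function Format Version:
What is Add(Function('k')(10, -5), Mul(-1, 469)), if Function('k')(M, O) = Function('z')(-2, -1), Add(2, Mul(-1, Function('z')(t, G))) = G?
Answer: -466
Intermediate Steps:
Function('z')(t, G) = Add(2, Mul(-1, G))
Function('k')(M, O) = 3 (Function('k')(M, O) = Add(2, Mul(-1, -1)) = Add(2, 1) = 3)
Add(Function('k')(10, -5), Mul(-1, 469)) = Add(3, Mul(-1, 469)) = Add(3, -469) = -466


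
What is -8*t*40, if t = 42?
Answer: -13440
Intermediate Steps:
-8*t*40 = -8*42*40 = -336*40 = -13440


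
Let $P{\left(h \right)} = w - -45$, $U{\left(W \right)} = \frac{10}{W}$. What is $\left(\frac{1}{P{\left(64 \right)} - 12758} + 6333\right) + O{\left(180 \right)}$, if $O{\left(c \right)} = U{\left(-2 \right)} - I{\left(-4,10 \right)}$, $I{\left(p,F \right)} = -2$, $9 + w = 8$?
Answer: $\frac{80479619}{12714} \approx 6330.0$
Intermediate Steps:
$w = -1$ ($w = -9 + 8 = -1$)
$P{\left(h \right)} = 44$ ($P{\left(h \right)} = -1 - -45 = -1 + 45 = 44$)
$O{\left(c \right)} = -3$ ($O{\left(c \right)} = \frac{10}{-2} - -2 = 10 \left(- \frac{1}{2}\right) + 2 = -5 + 2 = -3$)
$\left(\frac{1}{P{\left(64 \right)} - 12758} + 6333\right) + O{\left(180 \right)} = \left(\frac{1}{44 - 12758} + 6333\right) - 3 = \left(\frac{1}{-12714} + 6333\right) - 3 = \left(- \frac{1}{12714} + 6333\right) - 3 = \frac{80517761}{12714} - 3 = \frac{80479619}{12714}$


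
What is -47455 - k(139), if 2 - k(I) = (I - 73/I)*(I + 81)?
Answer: -2361963/139 ≈ -16993.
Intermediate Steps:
k(I) = 2 - (81 + I)*(I - 73/I) (k(I) = 2 - (I - 73/I)*(I + 81) = 2 - (I - 73/I)*(81 + I) = 2 - (81 + I)*(I - 73/I))
-47455 - k(139) = -47455 - (75 - 1*139² - 81*139 + 5913/139) = -47455 - (75 - 1*19321 - 11259 + 5913*(1/139)) = -47455 - (75 - 19321 - 11259 + 5913/139) = -47455 - 1*(-4234282/139) = -47455 + 4234282/139 = -2361963/139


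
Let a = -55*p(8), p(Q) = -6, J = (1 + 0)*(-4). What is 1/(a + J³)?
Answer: 1/266 ≈ 0.0037594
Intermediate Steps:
J = -4 (J = 1*(-4) = -4)
a = 330 (a = -55*(-6) = 330)
1/(a + J³) = 1/(330 + (-4)³) = 1/(330 - 64) = 1/266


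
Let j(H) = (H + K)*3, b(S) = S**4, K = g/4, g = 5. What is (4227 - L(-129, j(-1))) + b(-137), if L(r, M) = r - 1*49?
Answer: 352279766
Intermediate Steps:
K = 5/4 ≈ 1.2500
j(H) = 15/4 + 3*H (j(H) = (H + 5/4)*3 = (5/4 + H)*3 = 15/4 + 3*H)
L(r, M) = -49 + r (L(r, M) = r - 49 = -49 + r)
(4227 - L(-129, j(-1))) + b(-137) = (4227 - (-49 - 129)) + (-137)**4 = (4227 - 1*(-178)) + 352275361 = (4227 + 178) + 352275361 = 4405 + 352275361 = 352279766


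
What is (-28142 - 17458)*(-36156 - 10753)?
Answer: 2139050400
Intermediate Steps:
(-28142 - 17458)*(-36156 - 10753) = -45600*(-46909) = 2139050400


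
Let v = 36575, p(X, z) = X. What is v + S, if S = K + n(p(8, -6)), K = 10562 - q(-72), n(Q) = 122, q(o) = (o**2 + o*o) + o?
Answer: 36963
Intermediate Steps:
q(o) = o + 2*o**2 (q(o) = (o**2 + o**2) + o = 2*o**2 + o = o + 2*o**2)
K = 266 (K = 10562 - (-72)*(1 + 2*(-72)) = 10562 - (-72)*(1 - 144) = 10562 - (-72)*(-143) = 10562 - 1*10296 = 10562 - 10296 = 266)
S = 388 (S = 266 + 122 = 388)
v + S = 36575 + 388 = 36963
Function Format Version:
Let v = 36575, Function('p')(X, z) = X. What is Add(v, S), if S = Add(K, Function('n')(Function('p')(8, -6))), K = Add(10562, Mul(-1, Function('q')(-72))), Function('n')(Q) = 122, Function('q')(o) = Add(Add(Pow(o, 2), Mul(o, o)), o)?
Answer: 36963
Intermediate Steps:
Function('q')(o) = Add(o, Mul(2, Pow(o, 2))) (Function('q')(o) = Add(Add(Pow(o, 2), Pow(o, 2)), o) = Add(Mul(2, Pow(o, 2)), o) = Add(o, Mul(2, Pow(o, 2))))
K = 266 (K = Add(10562, Mul(-1, Mul(-72, Add(1, Mul(2, -72))))) = Add(10562, Mul(-1, Mul(-72, Add(1, -144)))) = Add(10562, Mul(-1, Mul(-72, -143))) = Add(10562, Mul(-1, 10296)) = Add(10562, -10296) = 266)
S = 388 (S = Add(266, 122) = 388)
Add(v, S) = Add(36575, 388) = 36963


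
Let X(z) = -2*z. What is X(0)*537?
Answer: 0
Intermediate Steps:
X(0)*537 = -2*0*537 = 0*537 = 0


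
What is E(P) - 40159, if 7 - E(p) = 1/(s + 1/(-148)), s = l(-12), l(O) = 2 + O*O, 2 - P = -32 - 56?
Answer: -867564412/21607 ≈ -40152.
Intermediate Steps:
P = 90 (P = 2 - (-32 - 56) = 2 - 1*(-88) = 2 + 88 = 90)
l(O) = 2 + O²
s = 146 (s = 2 + (-12)² = 2 + 144 = 146)
E(p) = 151101/21607 (E(p) = 7 - 1/(146 + 1/(-148)) = 7 - 1/(146 - 1/148) = 7 - 1/21607/148 = 7 - 1*148/21607 = 7 - 148/21607 = 151101/21607)
E(P) - 40159 = 151101/21607 - 40159 = -867564412/21607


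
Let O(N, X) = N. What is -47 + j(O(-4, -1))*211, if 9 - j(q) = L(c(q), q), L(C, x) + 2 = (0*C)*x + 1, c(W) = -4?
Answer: 2063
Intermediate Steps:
L(C, x) = -1 (L(C, x) = -2 + ((0*C)*x + 1) = -2 + (0*x + 1) = -2 + (0 + 1) = -2 + 1 = -1)
j(q) = 10 (j(q) = 9 - 1*(-1) = 9 + 1 = 10)
-47 + j(O(-4, -1))*211 = -47 + 10*211 = -47 + 2110 = 2063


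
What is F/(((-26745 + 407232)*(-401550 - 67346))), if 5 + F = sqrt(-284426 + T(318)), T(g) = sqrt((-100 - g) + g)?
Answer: 5/178408832352 - sqrt(-284426 + 10*I)/178408832352 ≈ 2.7973e-11 - 2.9893e-9*I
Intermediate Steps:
T(g) = 10*I (T(g) = sqrt(-100) = 10*I)
F = -5 + sqrt(-284426 + 10*I) ≈ -4.9906 + 533.32*I
F/(((-26745 + 407232)*(-401550 - 67346))) = (-5 + sqrt(-284426 + 10*I))/(((-26745 + 407232)*(-401550 - 67346))) = (-5 + sqrt(-284426 + 10*I))/((380487*(-468896))) = (-5 + sqrt(-284426 + 10*I))/(-178408832352) = (-5 + sqrt(-284426 + 10*I))*(-1/178408832352) = 5/178408832352 - sqrt(-284426 + 10*I)/178408832352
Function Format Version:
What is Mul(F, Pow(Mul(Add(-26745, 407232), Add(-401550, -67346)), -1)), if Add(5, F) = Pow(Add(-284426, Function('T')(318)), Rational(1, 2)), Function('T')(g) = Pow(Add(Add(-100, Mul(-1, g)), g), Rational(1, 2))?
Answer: Add(Rational(5, 178408832352), Mul(Rational(-1, 178408832352), Pow(Add(-284426, Mul(10, I)), Rational(1, 2)))) ≈ Add(2.7973e-11, Mul(-2.9893e-9, I))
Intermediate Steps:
Function('T')(g) = Mul(10, I) (Function('T')(g) = Pow(-100, Rational(1, 2)) = Mul(10, I))
F = Add(-5, Pow(Add(-284426, Mul(10, I)), Rational(1, 2))) ≈ Add(-4.9906, Mul(533.32, I))
Mul(F, Pow(Mul(Add(-26745, 407232), Add(-401550, -67346)), -1)) = Mul(Add(-5, Pow(Add(-284426, Mul(10, I)), Rational(1, 2))), Pow(Mul(Add(-26745, 407232), Add(-401550, -67346)), -1)) = Mul(Add(-5, Pow(Add(-284426, Mul(10, I)), Rational(1, 2))), Pow(Mul(380487, -468896), -1)) = Mul(Add(-5, Pow(Add(-284426, Mul(10, I)), Rational(1, 2))), Pow(-178408832352, -1)) = Mul(Add(-5, Pow(Add(-284426, Mul(10, I)), Rational(1, 2))), Rational(-1, 178408832352)) = Add(Rational(5, 178408832352), Mul(Rational(-1, 178408832352), Pow(Add(-284426, Mul(10, I)), Rational(1, 2))))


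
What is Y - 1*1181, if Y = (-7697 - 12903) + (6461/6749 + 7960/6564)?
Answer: -241202916118/11075109 ≈ -21779.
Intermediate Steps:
Y = -228123212389/11075109 (Y = -20600 + (6461*(1/6749) + 7960*(1/6564)) = -20600 + (6461/6749 + 1990/1641) = -20600 + 24033011/11075109 = -228123212389/11075109 ≈ -20598.)
Y - 1*1181 = -228123212389/11075109 - 1*1181 = -228123212389/11075109 - 1181 = -241202916118/11075109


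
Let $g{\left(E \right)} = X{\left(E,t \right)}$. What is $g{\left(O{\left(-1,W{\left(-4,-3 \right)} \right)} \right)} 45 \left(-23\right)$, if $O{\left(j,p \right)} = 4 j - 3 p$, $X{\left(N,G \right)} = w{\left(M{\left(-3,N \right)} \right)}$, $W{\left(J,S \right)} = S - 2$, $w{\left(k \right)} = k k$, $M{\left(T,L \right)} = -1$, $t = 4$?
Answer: $-1035$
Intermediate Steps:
$w{\left(k \right)} = k^{2}$
$W{\left(J,S \right)} = -2 + S$
$X{\left(N,G \right)} = 1$ ($X{\left(N,G \right)} = \left(-1\right)^{2} = 1$)
$O{\left(j,p \right)} = - 3 p + 4 j$
$g{\left(E \right)} = 1$
$g{\left(O{\left(-1,W{\left(-4,-3 \right)} \right)} \right)} 45 \left(-23\right) = 1 \cdot 45 \left(-23\right) = 45 \left(-23\right) = -1035$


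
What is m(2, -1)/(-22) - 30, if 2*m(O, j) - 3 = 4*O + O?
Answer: -1333/44 ≈ -30.295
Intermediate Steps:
m(O, j) = 3/2 + 5*O/2 (m(O, j) = 3/2 + (4*O + O)/2 = 3/2 + (5*O)/2 = 3/2 + 5*O/2)
m(2, -1)/(-22) - 30 = (3/2 + (5/2)*2)/(-22) - 30 = (3/2 + 5)*(-1/22) - 30 = (13/2)*(-1/22) - 30 = -13/44 - 30 = -1333/44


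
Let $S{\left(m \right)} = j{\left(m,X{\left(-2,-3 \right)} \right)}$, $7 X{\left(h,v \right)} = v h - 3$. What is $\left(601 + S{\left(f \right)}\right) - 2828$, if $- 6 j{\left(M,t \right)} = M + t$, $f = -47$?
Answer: $- \frac{46604}{21} \approx -2219.2$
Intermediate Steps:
$X{\left(h,v \right)} = - \frac{3}{7} + \frac{h v}{7}$ ($X{\left(h,v \right)} = \frac{v h - 3}{7} = \frac{h v - 3}{7} = \frac{-3 + h v}{7} = - \frac{3}{7} + \frac{h v}{7}$)
$j{\left(M,t \right)} = - \frac{M}{6} - \frac{t}{6}$ ($j{\left(M,t \right)} = - \frac{M + t}{6} = - \frac{M}{6} - \frac{t}{6}$)
$S{\left(m \right)} = - \frac{1}{14} - \frac{m}{6}$ ($S{\left(m \right)} = - \frac{m}{6} - \frac{- \frac{3}{7} + \frac{1}{7} \left(-2\right) \left(-3\right)}{6} = - \frac{m}{6} - \frac{- \frac{3}{7} + \frac{6}{7}}{6} = - \frac{m}{6} - \frac{1}{14} = - \frac{1}{14} - \frac{m}{6}$)
$\left(601 + S{\left(f \right)}\right) - 2828 = \left(601 - - \frac{163}{21}\right) - 2828 = \left(601 + \left(- \frac{1}{14} + \frac{47}{6}\right)\right) - 2828 = \left(601 + \frac{163}{21}\right) - 2828 = \frac{12784}{21} - 2828 = - \frac{46604}{21}$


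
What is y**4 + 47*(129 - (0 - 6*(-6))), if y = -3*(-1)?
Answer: 4452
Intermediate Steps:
y = 3
y**4 + 47*(129 - (0 - 6*(-6))) = 3**4 + 47*(129 - (0 - 6*(-6))) = 81 + 47*(129 - (0 + 36)) = 81 + 47*(129 - 1*36) = 81 + 47*(129 - 36) = 81 + 47*93 = 81 + 4371 = 4452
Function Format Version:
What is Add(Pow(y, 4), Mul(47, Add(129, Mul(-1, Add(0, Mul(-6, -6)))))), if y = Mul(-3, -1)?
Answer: 4452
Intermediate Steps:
y = 3
Add(Pow(y, 4), Mul(47, Add(129, Mul(-1, Add(0, Mul(-6, -6)))))) = Add(Pow(3, 4), Mul(47, Add(129, Mul(-1, Add(0, Mul(-6, -6)))))) = Add(81, Mul(47, Add(129, Mul(-1, Add(0, 36))))) = Add(81, Mul(47, Add(129, Mul(-1, 36)))) = Add(81, Mul(47, Add(129, -36))) = Add(81, Mul(47, 93)) = Add(81, 4371) = 4452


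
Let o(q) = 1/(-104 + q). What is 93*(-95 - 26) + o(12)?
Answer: -1035277/92 ≈ -11253.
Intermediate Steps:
93*(-95 - 26) + o(12) = 93*(-95 - 26) + 1/(-104 + 12) = 93*(-121) + 1/(-92) = -11253 - 1/92 = -1035277/92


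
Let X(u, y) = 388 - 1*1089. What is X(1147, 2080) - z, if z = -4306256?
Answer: 4305555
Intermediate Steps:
X(u, y) = -701 (X(u, y) = 388 - 1089 = -701)
X(1147, 2080) - z = -701 - 1*(-4306256) = -701 + 4306256 = 4305555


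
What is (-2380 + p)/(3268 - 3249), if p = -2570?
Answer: -4950/19 ≈ -260.53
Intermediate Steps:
(-2380 + p)/(3268 - 3249) = (-2380 - 2570)/(3268 - 3249) = -4950/19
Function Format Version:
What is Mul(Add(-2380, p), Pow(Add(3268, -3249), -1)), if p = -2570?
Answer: Rational(-4950, 19) ≈ -260.53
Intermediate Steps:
Mul(Add(-2380, p), Pow(Add(3268, -3249), -1)) = Mul(Add(-2380, -2570), Pow(Add(3268, -3249), -1)) = Mul(-4950, Pow(19, -1)) = Mul(-4950, Rational(1, 19)) = Rational(-4950, 19)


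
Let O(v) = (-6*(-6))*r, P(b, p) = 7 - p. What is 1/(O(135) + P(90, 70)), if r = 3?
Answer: 1/45 ≈ 0.022222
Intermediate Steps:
O(v) = 108 (O(v) = -6*(-6)*3 = 36*3 = 108)
1/(O(135) + P(90, 70)) = 1/(108 + (7 - 1*70)) = 1/(108 + (7 - 70)) = 1/(108 - 63) = 1/45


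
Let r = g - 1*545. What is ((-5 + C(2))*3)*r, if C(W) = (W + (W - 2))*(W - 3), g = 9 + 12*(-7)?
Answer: 13020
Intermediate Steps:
g = -75 (g = 9 - 84 = -75)
C(W) = (-3 + W)*(-2 + 2*W) (C(W) = (W + (-2 + W))*(-3 + W) = (-2 + 2*W)*(-3 + W) = (-3 + W)*(-2 + 2*W))
r = -620 (r = -75 - 1*545 = -75 - 545 = -620)
((-5 + C(2))*3)*r = ((-5 + (6 - 8*2 + 2*2²))*3)*(-620) = ((-5 + (6 - 16 + 2*4))*3)*(-620) = ((-5 + (6 - 16 + 8))*3)*(-620) = ((-5 - 2)*3)*(-620) = -7*3*(-620) = -21*(-620) = 13020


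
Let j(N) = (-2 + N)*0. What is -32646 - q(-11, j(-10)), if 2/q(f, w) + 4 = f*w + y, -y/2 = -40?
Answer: -1240549/38 ≈ -32646.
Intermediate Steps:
j(N) = 0
y = 80 (y = -2*(-40) = 80)
q(f, w) = 2/(76 + f*w) (q(f, w) = 2/(-4 + (f*w + 80)) = 2/(-4 + (80 + f*w)) = 2/(76 + f*w))
-32646 - q(-11, j(-10)) = -32646 - 2/(76 - 11*0) = -32646 - 2/(76 + 0) = -32646 - 2/76 = -32646 - 1*1/38 = -32646 - 1/38 = -1240549/38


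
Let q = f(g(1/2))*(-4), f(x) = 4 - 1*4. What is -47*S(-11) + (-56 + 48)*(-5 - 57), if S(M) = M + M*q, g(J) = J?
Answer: 1013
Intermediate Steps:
f(x) = 0 (f(x) = 4 - 4 = 0)
q = 0 (q = 0*(-4) = 0)
S(M) = M (S(M) = M + M*0 = M + 0 = M)
-47*S(-11) + (-56 + 48)*(-5 - 57) = -47*(-11) + (-56 + 48)*(-5 - 57) = 517 - 8*(-62) = 517 + 496 = 1013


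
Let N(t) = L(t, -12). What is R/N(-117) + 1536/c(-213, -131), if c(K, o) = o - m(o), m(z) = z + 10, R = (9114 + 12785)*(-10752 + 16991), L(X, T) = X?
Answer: -683229161/585 ≈ -1.1679e+6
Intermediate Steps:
N(t) = t
R = 136627861 (R = 21899*6239 = 136627861)
m(z) = 10 + z
c(K, o) = -10 (c(K, o) = o - (10 + o) = o + (-10 - o) = -10)
R/N(-117) + 1536/c(-213, -131) = 136627861/(-117) + 1536/(-10) = 136627861*(-1/117) + 1536*(-⅒) = -136627861/117 - 768/5 = -683229161/585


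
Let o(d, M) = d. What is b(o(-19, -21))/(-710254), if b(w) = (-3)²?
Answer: -9/710254 ≈ -1.2672e-5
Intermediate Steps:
b(w) = 9
b(o(-19, -21))/(-710254) = 9/(-710254) = 9*(-1/710254) = -9/710254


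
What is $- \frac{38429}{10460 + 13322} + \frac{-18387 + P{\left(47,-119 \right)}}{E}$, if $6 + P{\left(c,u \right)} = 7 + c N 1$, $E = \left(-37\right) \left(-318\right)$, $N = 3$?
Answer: $- \frac{221514551}{69954753} \approx -3.1665$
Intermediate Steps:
$E = 11766$
$P{\left(c,u \right)} = 1 + 3 c$ ($P{\left(c,u \right)} = -6 + \left(7 + c 3 \cdot 1\right) = -6 + \left(7 + 3 c 1\right) = -6 + \left(7 + 3 c\right) = 1 + 3 c$)
$- \frac{38429}{10460 + 13322} + \frac{-18387 + P{\left(47,-119 \right)}}{E} = - \frac{38429}{10460 + 13322} + \frac{-18387 + \left(1 + 3 \cdot 47\right)}{11766} = - \frac{38429}{23782} + \left(-18387 + \left(1 + 141\right)\right) \frac{1}{11766} = \left(-38429\right) \frac{1}{23782} + \left(-18387 + 142\right) \frac{1}{11766} = - \frac{38429}{23782} - \frac{18245}{11766} = - \frac{221514551}{69954753}$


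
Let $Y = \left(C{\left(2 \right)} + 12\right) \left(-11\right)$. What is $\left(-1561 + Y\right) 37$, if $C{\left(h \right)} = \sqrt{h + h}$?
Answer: $-63455$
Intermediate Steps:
$C{\left(h \right)} = \sqrt{2} \sqrt{h}$ ($C{\left(h \right)} = \sqrt{2 h} = \sqrt{2} \sqrt{h}$)
$Y = -154$ ($Y = \left(\sqrt{2} \sqrt{2} + 12\right) \left(-11\right) = \left(2 + 12\right) \left(-11\right) = 14 \left(-11\right) = -154$)
$\left(-1561 + Y\right) 37 = \left(-1561 - 154\right) 37 = \left(-1715\right) 37 = -63455$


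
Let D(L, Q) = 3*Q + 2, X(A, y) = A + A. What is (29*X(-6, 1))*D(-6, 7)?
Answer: -8004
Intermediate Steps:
X(A, y) = 2*A
D(L, Q) = 2 + 3*Q
(29*X(-6, 1))*D(-6, 7) = (29*(2*(-6)))*(2 + 3*7) = (29*(-12))*(2 + 21) = -348*23 = -8004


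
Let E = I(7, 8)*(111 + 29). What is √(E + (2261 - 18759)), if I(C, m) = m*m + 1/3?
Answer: I*√67422/3 ≈ 86.552*I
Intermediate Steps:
I(C, m) = ⅓ + m² (I(C, m) = m² + ⅓ = ⅓ + m²)
E = 27020/3 (E = (⅓ + 8²)*(111 + 29) = (⅓ + 64)*140 = (193/3)*140 = 27020/3 ≈ 9006.7)
√(E + (2261 - 18759)) = √(27020/3 + (2261 - 18759)) = √(27020/3 - 16498) = √(-22474/3) = I*√67422/3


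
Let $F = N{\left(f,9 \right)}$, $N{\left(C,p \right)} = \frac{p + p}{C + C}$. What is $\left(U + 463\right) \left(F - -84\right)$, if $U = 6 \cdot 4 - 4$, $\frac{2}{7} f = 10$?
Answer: $\frac{203481}{5} \approx 40696.0$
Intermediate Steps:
$f = 35$ ($f = \frac{7}{2} \cdot 10 = 35$)
$U = 20$ ($U = 24 - 4 = 20$)
$N{\left(C,p \right)} = \frac{p}{C}$ ($N{\left(C,p \right)} = \frac{2 p}{2 C} = 2 p \frac{1}{2 C} = \frac{p}{C}$)
$F = \frac{9}{35} \approx 0.25714$
$\left(U + 463\right) \left(F - -84\right) = \left(20 + 463\right) \left(\frac{9}{35} - -84\right) = 483 \left(\frac{9}{35} + 84\right) = 483 \cdot \frac{2949}{35} = \frac{203481}{5}$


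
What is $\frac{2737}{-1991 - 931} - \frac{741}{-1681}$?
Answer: $- \frac{2435695}{4911882} \approx -0.49588$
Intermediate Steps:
$\frac{2737}{-1991 - 931} - \frac{741}{-1681} = \frac{2737}{-2922} - - \frac{741}{1681} = 2737 \left(- \frac{1}{2922}\right) + \frac{741}{1681} = - \frac{2737}{2922} + \frac{741}{1681} = - \frac{2435695}{4911882}$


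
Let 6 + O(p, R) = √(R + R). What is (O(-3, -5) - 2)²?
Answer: (8 - I*√10)² ≈ 54.0 - 50.596*I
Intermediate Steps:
O(p, R) = -6 + √2*√R (O(p, R) = -6 + √(R + R) = -6 + √(2*R) = -6 + √2*√R)
(O(-3, -5) - 2)² = ((-6 + √2*√(-5)) - 2)² = ((-6 + √2*(I*√5)) - 2)² = ((-6 + I*√10) - 2)² = (-8 + I*√10)²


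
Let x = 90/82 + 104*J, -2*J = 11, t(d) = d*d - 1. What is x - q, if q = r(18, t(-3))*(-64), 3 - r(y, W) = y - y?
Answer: -15535/41 ≈ -378.90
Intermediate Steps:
t(d) = -1 + d**2 (t(d) = d**2 - 1 = -1 + d**2)
r(y, W) = 3 (r(y, W) = 3 - (y - y) = 3 - 1*0 = 3 + 0 = 3)
J = -11/2 (J = -1/2*11 = -11/2 ≈ -5.5000)
q = -192 (q = 3*(-64) = -192)
x = -23407/41 (x = 90/82 + 104*(-11/2) = 90*(1/82) - 572 = 45/41 - 572 = -23407/41 ≈ -570.90)
x - q = -23407/41 - 1*(-192) = -23407/41 + 192 = -15535/41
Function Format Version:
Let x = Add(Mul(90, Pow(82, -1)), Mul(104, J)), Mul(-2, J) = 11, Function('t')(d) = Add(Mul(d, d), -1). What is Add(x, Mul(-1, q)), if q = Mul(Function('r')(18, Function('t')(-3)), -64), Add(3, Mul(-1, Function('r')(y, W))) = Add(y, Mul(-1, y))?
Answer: Rational(-15535, 41) ≈ -378.90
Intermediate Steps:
Function('t')(d) = Add(-1, Pow(d, 2)) (Function('t')(d) = Add(Pow(d, 2), -1) = Add(-1, Pow(d, 2)))
Function('r')(y, W) = 3 (Function('r')(y, W) = Add(3, Mul(-1, Add(y, Mul(-1, y)))) = Add(3, Mul(-1, 0)) = Add(3, 0) = 3)
J = Rational(-11, 2) (J = Mul(Rational(-1, 2), 11) = Rational(-11, 2) ≈ -5.5000)
q = -192 (q = Mul(3, -64) = -192)
x = Rational(-23407, 41) (x = Add(Mul(90, Pow(82, -1)), Mul(104, Rational(-11, 2))) = Add(Mul(90, Rational(1, 82)), -572) = Add(Rational(45, 41), -572) = Rational(-23407, 41) ≈ -570.90)
Add(x, Mul(-1, q)) = Add(Rational(-23407, 41), Mul(-1, -192)) = Add(Rational(-23407, 41), 192) = Rational(-15535, 41)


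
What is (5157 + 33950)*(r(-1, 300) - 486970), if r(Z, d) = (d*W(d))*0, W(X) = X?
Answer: -19043935790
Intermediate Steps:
r(Z, d) = 0 (r(Z, d) = (d*d)*0 = d²*0 = 0)
(5157 + 33950)*(r(-1, 300) - 486970) = (5157 + 33950)*(0 - 486970) = 39107*(-486970) = -19043935790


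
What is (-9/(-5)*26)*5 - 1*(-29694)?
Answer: 29928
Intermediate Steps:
(-9/(-5)*26)*5 - 1*(-29694) = (-9*(-⅕)*26)*5 + 29694 = ((9/5)*26)*5 + 29694 = (234/5)*5 + 29694 = 234 + 29694 = 29928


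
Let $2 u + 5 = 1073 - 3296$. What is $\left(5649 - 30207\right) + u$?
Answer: $-25672$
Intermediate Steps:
$u = -1114$ ($u = - \frac{5}{2} + \frac{1073 - 3296}{2} = - \frac{5}{2} + \frac{1}{2} \left(-2223\right) = - \frac{5}{2} - \frac{2223}{2} = -1114$)
$\left(5649 - 30207\right) + u = \left(5649 - 30207\right) - 1114 = -24558 - 1114 = -25672$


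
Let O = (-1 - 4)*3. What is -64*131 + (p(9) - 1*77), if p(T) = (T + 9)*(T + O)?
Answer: -8569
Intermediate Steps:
O = -15 (O = -5*3 = -15)
p(T) = (-15 + T)*(9 + T) (p(T) = (T + 9)*(T - 15) = (9 + T)*(-15 + T) = (-15 + T)*(9 + T))
-64*131 + (p(9) - 1*77) = -64*131 + ((-135 + 9**2 - 6*9) - 1*77) = -8384 + ((-135 + 81 - 54) - 77) = -8384 + (-108 - 77) = -8384 - 185 = -8569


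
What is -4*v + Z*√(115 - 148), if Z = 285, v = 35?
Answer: -140 + 285*I*√33 ≈ -140.0 + 1637.2*I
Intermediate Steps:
-4*v + Z*√(115 - 148) = -4*35 + 285*√(115 - 148) = -140 + 285*√(-33) = -140 + 285*(I*√33) = -140 + 285*I*√33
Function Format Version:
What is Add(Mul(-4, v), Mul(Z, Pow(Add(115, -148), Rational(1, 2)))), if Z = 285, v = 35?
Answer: Add(-140, Mul(285, I, Pow(33, Rational(1, 2)))) ≈ Add(-140.00, Mul(1637.2, I))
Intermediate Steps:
Add(Mul(-4, v), Mul(Z, Pow(Add(115, -148), Rational(1, 2)))) = Add(Mul(-4, 35), Mul(285, Pow(Add(115, -148), Rational(1, 2)))) = Add(-140, Mul(285, Pow(-33, Rational(1, 2)))) = Add(-140, Mul(285, Mul(I, Pow(33, Rational(1, 2))))) = Add(-140, Mul(285, I, Pow(33, Rational(1, 2))))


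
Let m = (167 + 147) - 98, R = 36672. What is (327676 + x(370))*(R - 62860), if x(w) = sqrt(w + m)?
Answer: -8581179088 - 26188*sqrt(586) ≈ -8.5818e+9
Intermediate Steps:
m = 216 (m = 314 - 98 = 216)
x(w) = sqrt(216 + w) (x(w) = sqrt(w + 216) = sqrt(216 + w))
(327676 + x(370))*(R - 62860) = (327676 + sqrt(216 + 370))*(36672 - 62860) = (327676 + sqrt(586))*(-26188) = -8581179088 - 26188*sqrt(586)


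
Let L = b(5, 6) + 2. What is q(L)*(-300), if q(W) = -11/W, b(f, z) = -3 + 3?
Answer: 1650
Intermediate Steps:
b(f, z) = 0
L = 2 (L = 0 + 2 = 2)
q(L)*(-300) = -11/2*(-300) = 1650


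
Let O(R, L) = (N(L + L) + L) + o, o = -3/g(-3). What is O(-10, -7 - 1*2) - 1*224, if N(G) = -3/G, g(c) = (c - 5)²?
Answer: -44713/192 ≈ -232.88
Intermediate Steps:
g(c) = (-5 + c)²
o = -3/64 (o = -3/(-5 - 3)² = -3/((-8)²) = -3/64 ≈ -0.046875)
O(R, L) = -3/64 + L - 3/(2*L) (O(R, L) = (-3/(L + L) + L) - 3/64 = (-3*1/(2*L) + L) - 3/64 = (-3/(2*L) + L) - 3/64 = (L - 3/(2*L)) - 3/64 = -3/64 + L - 3/(2*L))
O(-10, -7 - 1*2) - 1*224 = (-3/64 + (-7 - 1*2) - 3/(2*(-7 - 1*2))) - 1*224 = (-3/64 + (-7 - 2) - 3/(2*(-7 - 2))) - 224 = (-3/64 - 9 - 3/2/(-9)) - 224 = (-3/64 - 9 - 3/2*(-⅑)) - 224 = (-3/64 - 9 + ⅙) - 224 = -1705/192 - 224 = -44713/192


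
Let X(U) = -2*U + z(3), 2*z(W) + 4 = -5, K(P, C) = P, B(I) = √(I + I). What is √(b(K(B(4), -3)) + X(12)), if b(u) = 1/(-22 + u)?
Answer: √(-1256 + 114*√2)/(2*√(11 - √2)) ≈ 5.3434*I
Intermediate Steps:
B(I) = √2*√I (B(I) = √(2*I) = √2*√I)
z(W) = -9/2 (z(W) = -2 + (½)*(-5) = -2 - 5/2 = -9/2)
X(U) = -9/2 - 2*U (X(U) = -2*U - 9/2 = -9/2 - 2*U)
√(b(K(B(4), -3)) + X(12)) = √(1/(-22 + √2*√4) + (-9/2 - 2*12)) = √(1/(-22 + √2*2) + (-9/2 - 24)) = √(1/(-22 + 2*√2) - 57/2) = √(-57/2 + 1/(-22 + 2*√2))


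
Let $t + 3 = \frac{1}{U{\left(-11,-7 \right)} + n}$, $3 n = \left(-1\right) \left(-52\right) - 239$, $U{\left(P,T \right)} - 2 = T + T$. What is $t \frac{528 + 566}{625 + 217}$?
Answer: $- \frac{367584}{93883} \approx -3.9153$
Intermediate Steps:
$U{\left(P,T \right)} = 2 + 2 T$ ($U{\left(P,T \right)} = 2 + \left(T + T\right) = 2 + 2 T$)
$n = - \frac{187}{3}$ ($n = \frac{\left(-1\right) \left(-52\right) - 239}{3} = \frac{52 - 239}{3} = \frac{1}{3} \left(-187\right) = - \frac{187}{3} \approx -62.333$)
$t = - \frac{672}{223}$ ($t = -3 + \frac{1}{\left(2 + 2 \left(-7\right)\right) - \frac{187}{3}} = -3 + \frac{1}{\left(2 - 14\right) - \frac{187}{3}} = -3 + \frac{1}{-12 - \frac{187}{3}} = -3 + \frac{1}{- \frac{223}{3}} = -3 - \frac{3}{223} = - \frac{672}{223} \approx -3.0135$)
$t \frac{528 + 566}{625 + 217} = - \frac{672 \frac{528 + 566}{625 + 217}}{223} = - \frac{672 \cdot \frac{1094}{842}}{223} = - \frac{672 \cdot 1094 \cdot \frac{1}{842}}{223} = \left(- \frac{672}{223}\right) \frac{547}{421} = - \frac{367584}{93883}$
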